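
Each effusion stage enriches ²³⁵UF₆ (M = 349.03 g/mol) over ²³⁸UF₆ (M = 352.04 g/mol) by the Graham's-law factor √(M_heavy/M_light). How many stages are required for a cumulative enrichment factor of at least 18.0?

Single-stage factor α = √(352.04/349.03), so ln α = ½ ln(1.00862) = 0.004293.
Need α^N ≥ 18.0 ⇒ N ≥ ln(18.0) / ln α = 2.890 / 0.004293 = 673.20.
So at least 674 stages are needed.

674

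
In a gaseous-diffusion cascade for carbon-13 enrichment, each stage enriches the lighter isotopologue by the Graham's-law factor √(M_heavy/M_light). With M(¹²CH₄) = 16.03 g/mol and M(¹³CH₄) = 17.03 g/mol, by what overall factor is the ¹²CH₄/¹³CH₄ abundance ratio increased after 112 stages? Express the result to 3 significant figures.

29.6

The single-stage factor is √(M_heavy/M_light), so 112 stages give [√(17.03/16.03)]^112 = (17.03/16.03)^(112/2).
= 1.06238^56 = 29.6.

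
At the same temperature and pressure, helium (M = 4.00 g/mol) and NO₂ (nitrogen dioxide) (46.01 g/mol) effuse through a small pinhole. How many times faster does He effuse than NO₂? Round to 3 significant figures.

3.39

Graham's law gives rate_He/rate_NO₂ = √(M_NO₂/M_He) = √(46.01/4.00) = √11.50 = 3.39.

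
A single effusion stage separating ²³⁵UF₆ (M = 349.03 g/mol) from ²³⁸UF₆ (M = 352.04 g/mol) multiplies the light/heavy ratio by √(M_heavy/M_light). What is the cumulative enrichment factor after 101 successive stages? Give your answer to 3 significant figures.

1.54

Overall factor = α^101 with α = √(352.04/349.03), i.e. (352.04/349.03)^(101/2).
= 1.00862^(101/2) = 1.54.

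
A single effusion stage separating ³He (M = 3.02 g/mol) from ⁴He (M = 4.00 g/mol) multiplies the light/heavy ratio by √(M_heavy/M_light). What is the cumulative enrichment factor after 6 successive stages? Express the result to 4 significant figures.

2.324

After 6 stages the ratio has grown by (√(4.00/3.02))^6 = (4.00/3.02)^(6/2).
= 1.32450^3 = 2.324.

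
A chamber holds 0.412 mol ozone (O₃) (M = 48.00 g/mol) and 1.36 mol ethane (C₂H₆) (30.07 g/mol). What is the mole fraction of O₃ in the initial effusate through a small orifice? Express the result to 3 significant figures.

The effusion rate of species i is ∝ p_i/√M_i ∝ n_i/√M_i.
x_O₃(eff) = (n_O₃/√M_O₃) / (n_O₃/√M_O₃ + n_C₂H₆/√M_C₂H₆)
= (0.412/√48.00) / (0.412/√48.00 + 1.36/√30.07) = 0.05947/(0.05947 + 0.2480) = 0.193.

0.193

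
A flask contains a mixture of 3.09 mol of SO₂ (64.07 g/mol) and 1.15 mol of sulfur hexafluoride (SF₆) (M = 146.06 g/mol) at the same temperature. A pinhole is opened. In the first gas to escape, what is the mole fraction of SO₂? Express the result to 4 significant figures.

Effusion rate of each component ∝ n_i/√M_i (partial pressure × 1/√M).
Mole fraction of SO₂ in the effusate = (n_SO₂/√M_SO₂) / (n_SO₂/√M_SO₂ + n_SF₆/√M_SF₆)
= (3.09/√64.07) / (3.09/√64.07 + 1.15/√146.06) = 0.3860/(0.3860 + 0.09516) = 0.8023.

0.8023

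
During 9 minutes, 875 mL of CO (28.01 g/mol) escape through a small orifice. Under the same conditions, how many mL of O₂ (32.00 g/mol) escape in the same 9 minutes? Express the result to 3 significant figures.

Using Graham's law: rate_O₂/rate_CO = √(M_CO/M_O₂) = √(28.01/32.00) = √0.8753 = 0.9356.
So the volume for O₂ is 875 × 0.9356 = 819 mL.

819 mL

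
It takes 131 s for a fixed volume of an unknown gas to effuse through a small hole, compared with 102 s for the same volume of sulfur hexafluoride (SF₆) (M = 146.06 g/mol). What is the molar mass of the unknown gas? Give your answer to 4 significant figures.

Graham's law gives t_X/t_SF₆ = √(M_X/M_SF₆).
131/102 = 1.284 = √(M_X/146.06)
M_X = 146.06 × 1.284² = 146.06 × 1.649 = 240.9 g/mol

240.9 g/mol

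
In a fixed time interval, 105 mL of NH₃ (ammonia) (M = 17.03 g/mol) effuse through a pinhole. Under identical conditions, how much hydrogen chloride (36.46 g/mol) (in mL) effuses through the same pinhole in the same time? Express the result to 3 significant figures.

71.8 mL

From Graham's law, rate_HCl/rate_NH₃ = √(M_NH₃/M_HCl) = √(17.03/36.46) = √0.4671 = 0.6834.
So the volume for HCl is 105 × 0.6834 = 71.8 mL.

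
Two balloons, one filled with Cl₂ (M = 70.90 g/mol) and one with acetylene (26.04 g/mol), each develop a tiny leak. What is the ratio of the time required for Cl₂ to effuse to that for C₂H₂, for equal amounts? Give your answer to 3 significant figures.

Graham's law gives t_Cl₂/t_C₂H₂ = √(M_Cl₂/M_C₂H₂) = √(70.90/26.04) = √2.723 = 1.65.

1.65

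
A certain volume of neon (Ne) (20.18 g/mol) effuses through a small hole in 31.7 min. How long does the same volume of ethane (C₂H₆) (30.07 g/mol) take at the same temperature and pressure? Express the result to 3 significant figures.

38.7 min

Graham's law gives t_C₂H₆/t_Ne = √(M_C₂H₆/M_Ne) = √(30.07/20.18) = √1.490 = 1.221.
So the time for C₂H₆ is 31.7 × 1.221 = 38.7 min.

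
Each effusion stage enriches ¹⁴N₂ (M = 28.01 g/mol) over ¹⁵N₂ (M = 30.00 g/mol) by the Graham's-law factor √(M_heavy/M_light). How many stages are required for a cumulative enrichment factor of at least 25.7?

95

Per stage α = (30.00/28.01)^(1/2) = 1.07105^0.5, giving ln α = 0.03432.
Need α^N ≥ 25.7 ⇒ N ≥ ln(25.7) / ln α = 3.246 / 0.03432 = 94.60.
Minimum whole number of stages: N = 95.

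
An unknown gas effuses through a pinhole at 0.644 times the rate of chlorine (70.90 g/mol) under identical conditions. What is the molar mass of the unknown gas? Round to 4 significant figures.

171.0 g/mol

Graham's law gives rate_X/rate_Cl₂ = √(M_Cl₂/M_X).
0.644 = √(70.90/M_X)
M_X = 70.90 / 0.644² = 70.90 / 0.4147 = 171.0 g/mol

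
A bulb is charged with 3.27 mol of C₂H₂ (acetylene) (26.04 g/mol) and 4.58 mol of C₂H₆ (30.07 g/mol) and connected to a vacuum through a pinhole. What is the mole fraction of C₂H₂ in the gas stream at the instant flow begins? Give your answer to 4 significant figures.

0.4341

Each component's effusion rate ∝ (its partial pressure)·(1/√M) ∝ n_i/√M_i.
So x_C₂H₂ in the escaping gas = (n_C₂H₂/√M_C₂H₂) / Σ(n_i/√M_i)
= (3.27/√26.04) / (3.27/√26.04 + 4.58/√30.07) = 0.6408/(0.6408 + 0.8352) = 0.4341.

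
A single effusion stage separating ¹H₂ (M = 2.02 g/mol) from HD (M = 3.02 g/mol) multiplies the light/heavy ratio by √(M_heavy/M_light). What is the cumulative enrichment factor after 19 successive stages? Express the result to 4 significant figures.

45.63

Overall factor = α^19 with α = √(3.02/2.02), i.e. (3.02/2.02)^(19/2).
= 1.49505^(19/2) = 45.63.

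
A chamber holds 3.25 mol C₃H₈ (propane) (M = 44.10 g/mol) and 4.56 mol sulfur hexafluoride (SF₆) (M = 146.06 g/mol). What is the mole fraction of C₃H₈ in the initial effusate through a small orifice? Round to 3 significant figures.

Each component's effusion rate ∝ (its partial pressure)·(1/√M) ∝ n_i/√M_i.
x_C₃H₈(eff) = (n_C₃H₈/√M_C₃H₈) / (n_C₃H₈/√M_C₃H₈ + n_SF₆/√M_SF₆)
= (3.25/√44.10) / (3.25/√44.10 + 4.56/√146.06) = 0.4894/(0.4894 + 0.3773) = 0.565.

0.565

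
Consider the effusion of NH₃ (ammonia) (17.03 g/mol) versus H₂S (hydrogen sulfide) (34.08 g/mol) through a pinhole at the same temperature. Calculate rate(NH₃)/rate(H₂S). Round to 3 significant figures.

Graham's law gives rate_NH₃/rate_H₂S = √(M_H₂S/M_NH₃) = √(34.08/17.03) = √2.001 = 1.41.

1.41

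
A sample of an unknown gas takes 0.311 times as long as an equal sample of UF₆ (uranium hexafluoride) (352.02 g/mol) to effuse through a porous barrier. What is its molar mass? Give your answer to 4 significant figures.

34.05 g/mol

Using Graham's law: t_X/t_UF₆ = √(M_X/M_UF₆).
0.311 = √(M_X/352.02)
M_X = 352.02 × 0.311² = 352.02 × 0.09672 = 34.05 g/mol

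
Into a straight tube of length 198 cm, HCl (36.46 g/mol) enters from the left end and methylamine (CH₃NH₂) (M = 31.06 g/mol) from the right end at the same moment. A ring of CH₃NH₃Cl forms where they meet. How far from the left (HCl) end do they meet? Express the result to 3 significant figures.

Graham's law gives d_HCl/d_CH₃NH₂ = rate_HCl/rate_CH₃NH₂ = √(M_CH₃NH₂/M_HCl) = √(31.06/36.46) = 0.9230.
With d_HCl + d_CH₃NH₂ = 198 cm, d_CH₃NH₂ = 198/(1 + 0.9230) = 103.0 cm.
d_HCl = 198 − 103.0 = 95.0 cm.

95.0 cm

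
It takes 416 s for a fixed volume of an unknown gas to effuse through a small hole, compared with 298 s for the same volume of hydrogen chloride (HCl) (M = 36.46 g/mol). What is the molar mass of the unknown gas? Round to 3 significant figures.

By Graham's law, t_X/t_HCl = √(M_X/M_HCl).
416/298 = 1.396 = √(M_X/36.46)
M_X = 36.46 × 1.396² = 36.46 × 1.949 = 71.1 g/mol

71.1 g/mol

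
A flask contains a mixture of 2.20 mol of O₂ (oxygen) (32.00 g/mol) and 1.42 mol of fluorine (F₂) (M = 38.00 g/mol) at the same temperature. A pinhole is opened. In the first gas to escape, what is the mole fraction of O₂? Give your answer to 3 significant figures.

0.628

Effusion rate of each component ∝ n_i/√M_i (partial pressure × 1/√M).
So x_O₂ in the escaping gas = (n_O₂/√M_O₂) / Σ(n_i/√M_i)
= (2.20/√32.00) / (2.20/√32.00 + 1.42/√38.00) = 0.3889/(0.3889 + 0.2304) = 0.628.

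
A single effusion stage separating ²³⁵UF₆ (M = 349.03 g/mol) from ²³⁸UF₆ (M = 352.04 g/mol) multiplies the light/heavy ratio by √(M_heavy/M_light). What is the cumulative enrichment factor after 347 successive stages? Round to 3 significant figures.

4.44

After 347 stages the ratio has grown by (√(352.04/349.03))^347 = (352.04/349.03)^(347/2).
= 1.00862^(347/2) = 4.44.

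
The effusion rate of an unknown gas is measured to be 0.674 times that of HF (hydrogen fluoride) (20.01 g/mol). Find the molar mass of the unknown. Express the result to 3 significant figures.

44.0 g/mol

From Graham's law, rate_X/rate_HF = √(M_HF/M_X).
0.674 = √(20.01/M_X)
M_X = 20.01 / 0.674² = 20.01 / 0.4543 = 44.0 g/mol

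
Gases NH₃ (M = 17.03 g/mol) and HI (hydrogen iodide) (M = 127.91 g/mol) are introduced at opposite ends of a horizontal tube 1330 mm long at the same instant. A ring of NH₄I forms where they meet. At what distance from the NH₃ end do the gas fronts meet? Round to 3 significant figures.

In equal time, each gas travels a distance ∝ its rate ∝ 1/√M, so d_NH₃/d_HI = √(M_HI/M_NH₃) = √(127.91/17.03) = 2.741.
With d_NH₃ + d_HI = 1330 mm, d_HI = 1330/(1 + 2.741) = 355.6 mm.
d_NH₃ = 1330 − 355.6 = 974 mm.

974 mm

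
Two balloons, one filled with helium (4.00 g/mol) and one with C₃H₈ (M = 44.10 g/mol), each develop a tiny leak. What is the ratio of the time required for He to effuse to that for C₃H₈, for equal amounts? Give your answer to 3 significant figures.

Graham's law gives t_He/t_C₃H₈ = √(M_He/M_C₃H₈) = √(4.00/44.10) = √0.09070 = 0.301.

0.301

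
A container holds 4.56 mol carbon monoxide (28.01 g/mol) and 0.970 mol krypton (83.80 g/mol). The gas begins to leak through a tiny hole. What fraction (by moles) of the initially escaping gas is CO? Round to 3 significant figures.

Effusion rate of each component ∝ n_i/√M_i (partial pressure × 1/√M).
Mole fraction of CO in the effusate = (n_CO/√M_CO) / (n_CO/√M_CO + n_Kr/√M_Kr)
= (4.56/√28.01) / (4.56/√28.01 + 0.970/√83.80) = 0.8616/(0.8616 + 0.1060) = 0.890.

0.890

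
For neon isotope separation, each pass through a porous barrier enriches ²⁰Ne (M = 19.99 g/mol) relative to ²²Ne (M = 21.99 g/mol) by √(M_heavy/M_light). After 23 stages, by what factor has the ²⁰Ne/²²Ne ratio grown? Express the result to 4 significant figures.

Each stage multiplies the ratio by α = √(21.99/19.99), so after 23 stages the overall factor is α^23 = (21.99/19.99)^(23/2).
= 1.10005^(23/2) = 2.994.

2.994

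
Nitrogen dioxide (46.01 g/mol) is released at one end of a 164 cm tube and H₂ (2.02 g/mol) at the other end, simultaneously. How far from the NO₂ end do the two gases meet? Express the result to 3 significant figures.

Graham's law gives d_NO₂/d_H₂ = rate_NO₂/rate_H₂ = √(M_H₂/M_NO₂) = √(2.02/46.01) = 0.2095.
With d_NO₂ + d_H₂ = 164 cm, d_H₂ = 164/(1 + 0.2095) = 135.6 cm.
d_NO₂ = 164 − 135.6 = 28.4 cm.

28.4 cm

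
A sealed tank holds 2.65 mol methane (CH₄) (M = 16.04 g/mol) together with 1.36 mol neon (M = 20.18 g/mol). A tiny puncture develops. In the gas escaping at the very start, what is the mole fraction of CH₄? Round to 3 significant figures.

0.686

Rate_i ∝ x_i/√M_i (Graham's law weighted by mole fraction), so the effusate composition follows n_i/√M_i.
x_CH₄(eff) = (n_CH₄/√M_CH₄) / (n_CH₄/√M_CH₄ + n_Ne/√M_Ne)
= (2.65/√16.04) / (2.65/√16.04 + 1.36/√20.18) = 0.6617/(0.6617 + 0.3027) = 0.686.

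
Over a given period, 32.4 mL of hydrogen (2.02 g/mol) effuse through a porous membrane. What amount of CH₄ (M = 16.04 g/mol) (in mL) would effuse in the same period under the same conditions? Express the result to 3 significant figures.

By Graham's law, rate_CH₄/rate_H₂ = √(M_H₂/M_CH₄) = √(2.02/16.04) = √0.1259 = 0.3549.
So the volume for CH₄ is 32.4 × 0.3549 = 11.5 mL.

11.5 mL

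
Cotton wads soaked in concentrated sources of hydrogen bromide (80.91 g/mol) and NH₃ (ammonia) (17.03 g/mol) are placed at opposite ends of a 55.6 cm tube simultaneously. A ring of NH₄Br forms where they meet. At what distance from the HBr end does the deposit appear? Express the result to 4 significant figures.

17.49 cm

In equal time, each gas travels a distance ∝ its rate ∝ 1/√M, so d_HBr/d_NH₃ = √(M_NH₃/M_HBr) = √(17.03/80.91) = 0.4588.
With d_HBr + d_NH₃ = 55.6 cm, d_NH₃ = 55.6/(1 + 0.4588) = 38.11 cm.
d_HBr = 55.6 − 38.11 = 17.49 cm.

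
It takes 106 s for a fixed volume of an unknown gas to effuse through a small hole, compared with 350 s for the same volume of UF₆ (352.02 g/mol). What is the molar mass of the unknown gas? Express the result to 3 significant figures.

By Graham's law, t_X/t_UF₆ = √(M_X/M_UF₆).
106/350 = 0.3029 = √(M_X/352.02)
M_X = 352.02 × 0.3029² = 352.02 × 0.09172 = 32.3 g/mol

32.3 g/mol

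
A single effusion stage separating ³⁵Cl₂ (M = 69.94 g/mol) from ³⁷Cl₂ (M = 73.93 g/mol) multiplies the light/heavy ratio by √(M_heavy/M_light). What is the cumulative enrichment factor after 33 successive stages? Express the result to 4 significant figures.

2.498

Each stage multiplies the ratio by α = √(73.93/69.94), so after 33 stages the overall factor is α^33 = (73.93/69.94)^(33/2).
= 1.05705^(33/2) = 2.498.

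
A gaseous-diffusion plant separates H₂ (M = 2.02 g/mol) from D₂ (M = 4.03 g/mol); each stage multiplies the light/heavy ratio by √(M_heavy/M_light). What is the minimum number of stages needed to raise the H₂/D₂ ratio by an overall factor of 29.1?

10

With α = √(4.03/2.02) per stage, ln α = ½ ln(1.99505) = 0.3453.
Need α^N ≥ 29.1 ⇒ N ≥ ln(29.1) / ln α = 3.371 / 0.3453 = 9.76.
Minimum whole number of stages: N = 10.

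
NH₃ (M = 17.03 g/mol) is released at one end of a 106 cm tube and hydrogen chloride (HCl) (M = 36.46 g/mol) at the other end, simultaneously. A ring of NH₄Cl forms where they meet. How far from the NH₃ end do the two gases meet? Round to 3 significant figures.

63.0 cm

The fronts meet when d_NH₃ + d_HCl = L with d_NH₃/d_HCl = √(M_HCl/M_NH₃) (Graham's law). Here √(M_HCl/M_NH₃) = √(36.46/17.03) = 1.463.
With d_NH₃ + d_HCl = 106 cm, d_HCl = 106/(1 + 1.463) = 43.03 cm.
d_NH₃ = 106 − 43.03 = 63.0 cm.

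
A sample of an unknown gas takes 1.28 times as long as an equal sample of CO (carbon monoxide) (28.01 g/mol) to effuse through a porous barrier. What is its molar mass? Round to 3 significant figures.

45.9 g/mol

Graham's law gives t_X/t_CO = √(M_X/M_CO).
1.28 = √(M_X/28.01)
M_X = 28.01 × 1.28² = 28.01 × 1.638 = 45.9 g/mol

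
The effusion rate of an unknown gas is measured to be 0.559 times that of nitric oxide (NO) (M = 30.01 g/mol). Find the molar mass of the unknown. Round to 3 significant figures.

By Graham's law, rate_X/rate_NO = √(M_NO/M_X).
0.559 = √(30.01/M_X)
M_X = 30.01 / 0.559² = 30.01 / 0.3125 = 96.0 g/mol

96.0 g/mol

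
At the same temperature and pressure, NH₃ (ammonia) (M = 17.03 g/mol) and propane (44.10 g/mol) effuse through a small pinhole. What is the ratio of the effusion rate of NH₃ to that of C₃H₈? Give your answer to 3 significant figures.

Since effusion rate ∝ 1/√M, rate_NH₃/rate_C₃H₈ = √(M_C₃H₈/M_NH₃) = √(44.10/17.03) = √2.590 = 1.61.

1.61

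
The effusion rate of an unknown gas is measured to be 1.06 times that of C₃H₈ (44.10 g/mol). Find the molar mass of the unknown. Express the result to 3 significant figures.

39.2 g/mol

From Graham's law, rate_X/rate_C₃H₈ = √(M_C₃H₈/M_X).
1.06 = √(44.10/M_X)
M_X = 44.10 / 1.06² = 44.10 / 1.124 = 39.2 g/mol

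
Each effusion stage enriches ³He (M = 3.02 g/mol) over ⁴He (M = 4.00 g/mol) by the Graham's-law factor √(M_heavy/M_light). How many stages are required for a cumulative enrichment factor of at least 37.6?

26

With α = √(4.00/3.02) per stage, ln α = ½ ln(1.32450) = 0.1405.
Need α^N ≥ 37.6 ⇒ N ≥ ln(37.6) / ln α = 3.627 / 0.1405 = 25.81.
So at least 26 stages are needed.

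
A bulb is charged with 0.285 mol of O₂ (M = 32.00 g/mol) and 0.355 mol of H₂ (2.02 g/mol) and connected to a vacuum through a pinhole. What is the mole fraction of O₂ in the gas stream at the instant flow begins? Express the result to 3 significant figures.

Rate_i ∝ x_i/√M_i (Graham's law weighted by mole fraction), so the effusate composition follows n_i/√M_i.
So x_O₂ in the escaping gas = (n_O₂/√M_O₂) / Σ(n_i/√M_i)
= (0.285/√32.00) / (0.285/√32.00 + 0.355/√2.02) = 0.05038/(0.05038 + 0.2498) = 0.168.

0.168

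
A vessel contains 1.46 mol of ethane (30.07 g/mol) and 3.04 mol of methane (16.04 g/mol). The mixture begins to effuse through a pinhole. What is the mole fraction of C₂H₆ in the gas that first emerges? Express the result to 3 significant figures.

0.260

Rate_i ∝ x_i/√M_i (Graham's law weighted by mole fraction), so the effusate composition follows n_i/√M_i.
Mole fraction of C₂H₆ in the effusate = (n_C₂H₆/√M_C₂H₆) / (n_C₂H₆/√M_C₂H₆ + n_CH₄/√M_CH₄)
= (1.46/√30.07) / (1.46/√30.07 + 3.04/√16.04) = 0.2662/(0.2662 + 0.7591) = 0.260.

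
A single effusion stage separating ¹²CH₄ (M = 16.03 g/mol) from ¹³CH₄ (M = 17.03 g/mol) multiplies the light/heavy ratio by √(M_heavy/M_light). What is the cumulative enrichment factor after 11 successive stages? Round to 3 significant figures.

The single-stage factor is √(M_heavy/M_light), so 11 stages give [√(17.03/16.03)]^11 = (17.03/16.03)^(11/2).
= 1.06238^(11/2) = 1.39.

1.39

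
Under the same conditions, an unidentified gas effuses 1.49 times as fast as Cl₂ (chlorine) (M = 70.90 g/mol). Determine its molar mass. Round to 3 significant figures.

31.9 g/mol

Since effusion rate ∝ 1/√M, rate_X/rate_Cl₂ = √(M_Cl₂/M_X).
1.49 = √(70.90/M_X)
M_X = 70.90 / 1.49² = 70.90 / 2.220 = 31.9 g/mol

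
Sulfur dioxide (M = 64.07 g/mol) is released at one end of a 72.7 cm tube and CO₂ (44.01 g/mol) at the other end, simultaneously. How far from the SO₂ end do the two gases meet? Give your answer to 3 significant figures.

32.9 cm

Distances travelled in equal time are proportional to diffusion rates, so d_SO₂/d_CO₂ = √(M_CO₂/M_SO₂) = √(44.01/64.07) = 0.8288.
With d_SO₂ + d_CO₂ = 72.7 cm, d_CO₂ = 72.7/(1 + 0.8288) = 39.75 cm.
d_SO₂ = 72.7 − 39.75 = 32.9 cm.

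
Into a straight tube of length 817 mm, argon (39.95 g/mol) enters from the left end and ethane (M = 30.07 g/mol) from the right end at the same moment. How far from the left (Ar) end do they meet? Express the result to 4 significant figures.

Graham's law gives d_Ar/d_C₂H₆ = rate_Ar/rate_C₂H₆ = √(M_C₂H₆/M_Ar) = √(30.07/39.95) = 0.8676.
With d_Ar + d_C₂H₆ = 817 mm, d_C₂H₆ = 817/(1 + 0.8676) = 437.5 mm.
d_Ar = 817 − 437.5 = 379.5 mm.

379.5 mm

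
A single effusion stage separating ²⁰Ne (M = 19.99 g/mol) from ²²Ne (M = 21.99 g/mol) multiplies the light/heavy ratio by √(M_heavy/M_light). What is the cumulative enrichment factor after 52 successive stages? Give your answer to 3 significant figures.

The single-stage factor is √(M_heavy/M_light), so 52 stages give [√(21.99/19.99)]^52 = (21.99/19.99)^(52/2).
= 1.10005^26 = 11.9.

11.9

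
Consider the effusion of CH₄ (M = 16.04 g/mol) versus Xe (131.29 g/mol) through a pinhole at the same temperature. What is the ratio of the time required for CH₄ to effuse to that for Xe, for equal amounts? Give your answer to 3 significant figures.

0.350

Using Graham's law: t_CH₄/t_Xe = √(M_CH₄/M_Xe) = √(16.04/131.29) = √0.1222 = 0.350.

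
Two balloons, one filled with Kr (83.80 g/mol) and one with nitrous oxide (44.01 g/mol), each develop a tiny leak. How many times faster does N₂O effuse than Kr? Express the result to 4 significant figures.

From Graham's law, rate_N₂O/rate_Kr = √(M_Kr/M_N₂O) = √(83.80/44.01) = √1.904 = 1.380.

1.380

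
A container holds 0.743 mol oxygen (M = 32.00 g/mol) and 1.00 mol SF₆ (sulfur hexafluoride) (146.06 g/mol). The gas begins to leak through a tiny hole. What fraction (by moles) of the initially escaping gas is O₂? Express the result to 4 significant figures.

0.6135

Effusion rate of each component ∝ n_i/√M_i (partial pressure × 1/√M).
Mole fraction of O₂ in the effusate = (n_O₂/√M_O₂) / (n_O₂/√M_O₂ + n_SF₆/√M_SF₆)
= (0.743/√32.00) / (0.743/√32.00 + 1.00/√146.06) = 0.1313/(0.1313 + 0.08274) = 0.6135.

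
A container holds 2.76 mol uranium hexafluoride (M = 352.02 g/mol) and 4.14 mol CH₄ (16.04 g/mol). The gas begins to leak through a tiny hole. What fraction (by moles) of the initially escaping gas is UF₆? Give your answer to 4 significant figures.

0.1246

Rate_i ∝ x_i/√M_i (Graham's law weighted by mole fraction), so the effusate composition follows n_i/√M_i.
x_UF₆(eff) = (n_UF₆/√M_UF₆) / (n_UF₆/√M_UF₆ + n_CH₄/√M_CH₄)
= (2.76/√352.02) / (2.76/√352.02 + 4.14/√16.04) = 0.1471/(0.1471 + 1.034) = 0.1246.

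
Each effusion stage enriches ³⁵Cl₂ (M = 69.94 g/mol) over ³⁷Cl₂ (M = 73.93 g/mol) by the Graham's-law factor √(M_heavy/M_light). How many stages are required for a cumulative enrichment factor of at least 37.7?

Single-stage factor α = √(73.93/69.94), so ln α = ½ ln(1.05705) = 0.02774.
Need α^N ≥ 37.7 ⇒ N ≥ ln(37.7) / ln α = 3.630 / 0.02774 = 130.84.
Minimum whole number of stages: N = 131.

131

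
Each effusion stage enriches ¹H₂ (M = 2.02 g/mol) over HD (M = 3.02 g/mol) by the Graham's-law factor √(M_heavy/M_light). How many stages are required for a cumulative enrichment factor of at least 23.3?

16

Per stage α = (3.02/2.02)^(1/2) = 1.49505^0.5, giving ln α = 0.2011.
Need α^N ≥ 23.3 ⇒ N ≥ ln(23.3) / ln α = 3.148 / 0.2011 = 15.66.
Minimum whole number of stages: N = 16.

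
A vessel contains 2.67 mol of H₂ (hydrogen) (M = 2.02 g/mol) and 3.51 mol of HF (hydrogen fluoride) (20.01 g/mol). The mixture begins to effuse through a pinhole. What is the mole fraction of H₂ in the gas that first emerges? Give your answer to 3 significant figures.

Each component's effusion rate ∝ (its partial pressure)·(1/√M) ∝ n_i/√M_i.
So x_H₂ in the escaping gas = (n_H₂/√M_H₂) / Σ(n_i/√M_i)
= (2.67/√2.02) / (2.67/√2.02 + 3.51/√20.01) = 1.879/(1.879 + 0.7847) = 0.705.

0.705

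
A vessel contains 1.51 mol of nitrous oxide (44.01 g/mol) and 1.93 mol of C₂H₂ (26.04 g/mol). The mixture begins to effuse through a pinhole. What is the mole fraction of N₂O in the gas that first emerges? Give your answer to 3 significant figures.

0.376

Effusion rate of each component ∝ n_i/√M_i (partial pressure × 1/√M).
So x_N₂O in the escaping gas = (n_N₂O/√M_N₂O) / Σ(n_i/√M_i)
= (1.51/√44.01) / (1.51/√44.01 + 1.93/√26.04) = 0.2276/(0.2276 + 0.3782) = 0.376.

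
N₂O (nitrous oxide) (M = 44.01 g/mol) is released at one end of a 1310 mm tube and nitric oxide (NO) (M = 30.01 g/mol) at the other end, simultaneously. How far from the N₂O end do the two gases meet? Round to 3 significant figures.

The fronts meet when d_N₂O + d_NO = L with d_N₂O/d_NO = √(M_NO/M_N₂O) (Graham's law). Here √(M_NO/M_N₂O) = √(30.01/44.01) = 0.8258.
With d_N₂O + d_NO = 1310 mm, d_NO = 1310/(1 + 0.8258) = 717.5 mm.
d_N₂O = 1310 − 717.5 = 592 mm.

592 mm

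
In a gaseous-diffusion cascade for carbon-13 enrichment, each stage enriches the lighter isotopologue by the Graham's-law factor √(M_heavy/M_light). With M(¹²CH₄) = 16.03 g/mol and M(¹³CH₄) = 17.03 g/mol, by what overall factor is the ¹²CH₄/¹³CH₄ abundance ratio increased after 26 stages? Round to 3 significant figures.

2.20

Overall factor = α^26 with α = √(17.03/16.03), i.e. (17.03/16.03)^(26/2).
= 1.06238^13 = 2.20.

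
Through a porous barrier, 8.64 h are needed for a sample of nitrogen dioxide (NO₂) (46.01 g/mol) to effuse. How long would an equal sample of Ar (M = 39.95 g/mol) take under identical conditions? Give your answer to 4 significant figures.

From Graham's law, t_Ar/t_NO₂ = √(M_Ar/M_NO₂) = √(39.95/46.01) = √0.8683 = 0.9318.
So the time for Ar is 8.64 × 0.9318 = 8.051 h.

8.051 h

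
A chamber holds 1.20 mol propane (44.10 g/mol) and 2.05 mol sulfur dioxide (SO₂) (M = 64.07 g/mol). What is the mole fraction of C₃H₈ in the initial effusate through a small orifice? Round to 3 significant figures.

0.414

Effusion rate of each component ∝ n_i/√M_i (partial pressure × 1/√M).
Mole fraction of C₃H₈ in the effusate = (n_C₃H₈/√M_C₃H₈) / (n_C₃H₈/√M_C₃H₈ + n_SO₂/√M_SO₂)
= (1.20/√44.10) / (1.20/√44.10 + 2.05/√64.07) = 0.1807/(0.1807 + 0.2561) = 0.414.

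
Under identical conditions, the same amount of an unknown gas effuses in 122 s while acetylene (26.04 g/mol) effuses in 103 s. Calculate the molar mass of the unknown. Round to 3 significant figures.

Since effusion rate ∝ 1/√M, t_X/t_C₂H₂ = √(M_X/M_C₂H₂).
122/103 = 1.184 = √(M_X/26.04)
M_X = 26.04 × 1.184² = 26.04 × 1.403 = 36.5 g/mol

36.5 g/mol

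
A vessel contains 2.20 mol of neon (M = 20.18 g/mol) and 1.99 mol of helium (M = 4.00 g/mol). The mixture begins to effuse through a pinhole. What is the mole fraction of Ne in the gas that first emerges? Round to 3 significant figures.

Rate_i ∝ x_i/√M_i (Graham's law weighted by mole fraction), so the effusate composition follows n_i/√M_i.
x_Ne(eff) = (n_Ne/√M_Ne) / (n_Ne/√M_Ne + n_He/√M_He)
= (2.20/√20.18) / (2.20/√20.18 + 1.99/√4.00) = 0.4897/(0.4897 + 0.9950) = 0.330.

0.330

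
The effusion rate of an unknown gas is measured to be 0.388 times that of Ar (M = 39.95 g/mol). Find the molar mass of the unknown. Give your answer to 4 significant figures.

265.4 g/mol

Using Graham's law: rate_X/rate_Ar = √(M_Ar/M_X).
0.388 = √(39.95/M_X)
M_X = 39.95 / 0.388² = 39.95 / 0.1505 = 265.4 g/mol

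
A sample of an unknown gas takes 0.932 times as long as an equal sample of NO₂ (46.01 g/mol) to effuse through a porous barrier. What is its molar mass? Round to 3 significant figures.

Graham's law gives t_X/t_NO₂ = √(M_X/M_NO₂).
0.932 = √(M_X/46.01)
M_X = 46.01 × 0.932² = 46.01 × 0.8686 = 40.0 g/mol

40.0 g/mol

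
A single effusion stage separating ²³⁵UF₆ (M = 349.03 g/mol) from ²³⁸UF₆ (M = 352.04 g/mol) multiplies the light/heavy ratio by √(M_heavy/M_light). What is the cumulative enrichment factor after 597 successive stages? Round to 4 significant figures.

After 597 stages the ratio has grown by (√(352.04/349.03))^597 = (352.04/349.03)^(597/2).
= 1.00862^(597/2) = 12.98.

12.98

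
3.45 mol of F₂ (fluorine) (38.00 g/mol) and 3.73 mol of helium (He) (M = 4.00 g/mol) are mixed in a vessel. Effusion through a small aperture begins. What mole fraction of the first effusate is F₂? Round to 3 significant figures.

The effusion rate of species i is ∝ p_i/√M_i ∝ n_i/√M_i.
So x_F₂ in the escaping gas = (n_F₂/√M_F₂) / Σ(n_i/√M_i)
= (3.45/√38.00) / (3.45/√38.00 + 3.73/√4.00) = 0.5597/(0.5597 + 1.865) = 0.231.

0.231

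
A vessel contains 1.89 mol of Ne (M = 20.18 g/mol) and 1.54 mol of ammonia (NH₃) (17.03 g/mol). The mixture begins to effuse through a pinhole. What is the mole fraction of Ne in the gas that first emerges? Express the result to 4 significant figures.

The effusion rate of species i is ∝ p_i/√M_i ∝ n_i/√M_i.
So x_Ne in the escaping gas = (n_Ne/√M_Ne) / Σ(n_i/√M_i)
= (1.89/√20.18) / (1.89/√20.18 + 1.54/√17.03) = 0.4207/(0.4207 + 0.3732) = 0.5299.

0.5299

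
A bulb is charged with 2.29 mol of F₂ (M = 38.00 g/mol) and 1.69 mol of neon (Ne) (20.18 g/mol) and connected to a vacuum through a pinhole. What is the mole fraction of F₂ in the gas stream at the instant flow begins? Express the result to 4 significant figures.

Each component's effusion rate ∝ (its partial pressure)·(1/√M) ∝ n_i/√M_i.
x_F₂(eff) = (n_F₂/√M_F₂) / (n_F₂/√M_F₂ + n_Ne/√M_Ne)
= (2.29/√38.00) / (2.29/√38.00 + 1.69/√20.18) = 0.3715/(0.3715 + 0.3762) = 0.4968.

0.4968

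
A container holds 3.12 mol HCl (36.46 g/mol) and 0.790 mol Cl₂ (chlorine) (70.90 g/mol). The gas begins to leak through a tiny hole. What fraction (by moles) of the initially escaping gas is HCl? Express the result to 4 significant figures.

0.8463

Each component's effusion rate ∝ (its partial pressure)·(1/√M) ∝ n_i/√M_i.
x_HCl(eff) = (n_HCl/√M_HCl) / (n_HCl/√M_HCl + n_Cl₂/√M_Cl₂)
= (3.12/√36.46) / (3.12/√36.46 + 0.790/√70.90) = 0.5167/(0.5167 + 0.09382) = 0.8463.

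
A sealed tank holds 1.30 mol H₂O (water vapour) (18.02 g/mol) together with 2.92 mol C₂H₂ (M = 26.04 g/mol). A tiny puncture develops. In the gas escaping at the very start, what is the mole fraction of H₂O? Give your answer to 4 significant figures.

0.3486

Effusion rate of each component ∝ n_i/√M_i (partial pressure × 1/√M).
Mole fraction of H₂O in the effusate = (n_H₂O/√M_H₂O) / (n_H₂O/√M_H₂O + n_C₂H₂/√M_C₂H₂)
= (1.30/√18.02) / (1.30/√18.02 + 2.92/√26.04) = 0.3062/(0.3062 + 0.5722) = 0.3486.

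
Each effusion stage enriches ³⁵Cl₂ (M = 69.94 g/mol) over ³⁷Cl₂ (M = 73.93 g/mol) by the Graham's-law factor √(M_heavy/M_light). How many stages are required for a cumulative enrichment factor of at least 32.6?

Single-stage factor α = √(73.93/69.94), so ln α = ½ ln(1.05705) = 0.02774.
Need α^N ≥ 32.6 ⇒ N ≥ ln(32.6) / ln α = 3.484 / 0.02774 = 125.60.
Minimum whole number of stages: N = 126.

126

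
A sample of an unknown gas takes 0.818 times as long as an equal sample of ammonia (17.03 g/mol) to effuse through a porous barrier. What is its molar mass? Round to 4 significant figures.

11.40 g/mol

Since effusion rate ∝ 1/√M, t_X/t_NH₃ = √(M_X/M_NH₃).
0.818 = √(M_X/17.03)
M_X = 17.03 × 0.818² = 17.03 × 0.6691 = 11.40 g/mol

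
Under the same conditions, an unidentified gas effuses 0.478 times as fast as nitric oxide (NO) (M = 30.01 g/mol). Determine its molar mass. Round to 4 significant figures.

Using Graham's law: rate_X/rate_NO = √(M_NO/M_X).
0.478 = √(30.01/M_X)
M_X = 30.01 / 0.478² = 30.01 / 0.2285 = 131.3 g/mol

131.3 g/mol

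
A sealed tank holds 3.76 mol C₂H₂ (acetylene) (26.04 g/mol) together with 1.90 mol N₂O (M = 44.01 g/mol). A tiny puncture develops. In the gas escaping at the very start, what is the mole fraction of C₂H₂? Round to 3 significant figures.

0.720

The effusion rate of species i is ∝ p_i/√M_i ∝ n_i/√M_i.
x_C₂H₂(eff) = (n_C₂H₂/√M_C₂H₂) / (n_C₂H₂/√M_C₂H₂ + n_N₂O/√M_N₂O)
= (3.76/√26.04) / (3.76/√26.04 + 1.90/√44.01) = 0.7368/(0.7368 + 0.2864) = 0.720.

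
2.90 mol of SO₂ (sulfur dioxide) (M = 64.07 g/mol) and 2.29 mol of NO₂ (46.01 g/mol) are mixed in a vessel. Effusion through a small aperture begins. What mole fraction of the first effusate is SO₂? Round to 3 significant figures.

0.518

Rate_i ∝ x_i/√M_i (Graham's law weighted by mole fraction), so the effusate composition follows n_i/√M_i.
So x_SO₂ in the escaping gas = (n_SO₂/√M_SO₂) / Σ(n_i/√M_i)
= (2.90/√64.07) / (2.90/√64.07 + 2.29/√46.01) = 0.3623/(0.3623 + 0.3376) = 0.518.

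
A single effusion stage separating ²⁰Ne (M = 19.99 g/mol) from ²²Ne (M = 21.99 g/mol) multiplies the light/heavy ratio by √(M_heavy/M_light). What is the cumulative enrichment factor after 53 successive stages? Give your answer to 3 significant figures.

12.5

After 53 stages the ratio has grown by (√(21.99/19.99))^53 = (21.99/19.99)^(53/2).
= 1.10005^(53/2) = 12.5.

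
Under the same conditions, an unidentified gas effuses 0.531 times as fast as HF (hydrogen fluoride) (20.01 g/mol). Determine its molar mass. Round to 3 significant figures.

71.0 g/mol

By Graham's law, rate_X/rate_HF = √(M_HF/M_X).
0.531 = √(20.01/M_X)
M_X = 20.01 / 0.531² = 20.01 / 0.2820 = 71.0 g/mol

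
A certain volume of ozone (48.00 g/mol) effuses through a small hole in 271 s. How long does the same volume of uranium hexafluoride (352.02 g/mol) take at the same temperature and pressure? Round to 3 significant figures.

From Graham's law, t_UF₆/t_O₃ = √(M_UF₆/M_O₃) = √(352.02/48.00) = √7.334 = 2.708.
So the time for UF₆ is 271 × 2.708 = 734 s.

734 s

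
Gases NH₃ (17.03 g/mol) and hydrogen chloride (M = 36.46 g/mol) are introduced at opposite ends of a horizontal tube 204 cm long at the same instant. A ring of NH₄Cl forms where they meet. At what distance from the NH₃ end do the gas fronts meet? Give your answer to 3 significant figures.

121 cm

In equal time, each gas travels a distance ∝ its rate ∝ 1/√M, so d_NH₃/d_HCl = √(M_HCl/M_NH₃) = √(36.46/17.03) = 1.463.
With d_NH₃ + d_HCl = 204 cm, d_HCl = 204/(1 + 1.463) = 82.82 cm.
d_NH₃ = 204 − 82.82 = 121 cm.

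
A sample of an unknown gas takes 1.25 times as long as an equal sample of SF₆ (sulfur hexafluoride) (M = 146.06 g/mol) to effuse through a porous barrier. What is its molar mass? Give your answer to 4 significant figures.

228.2 g/mol

Graham's law gives t_X/t_SF₆ = √(M_X/M_SF₆).
1.25 = √(M_X/146.06)
M_X = 146.06 × 1.25² = 146.06 × 1.562 = 228.2 g/mol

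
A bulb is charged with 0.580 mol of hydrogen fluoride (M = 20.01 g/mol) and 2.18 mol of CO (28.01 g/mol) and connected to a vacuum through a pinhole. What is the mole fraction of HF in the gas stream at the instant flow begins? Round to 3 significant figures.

0.239

Rate_i ∝ x_i/√M_i (Graham's law weighted by mole fraction), so the effusate composition follows n_i/√M_i.
x_HF(eff) = (n_HF/√M_HF) / (n_HF/√M_HF + n_CO/√M_CO)
= (0.580/√20.01) / (0.580/√20.01 + 2.18/√28.01) = 0.1297/(0.1297 + 0.4119) = 0.239.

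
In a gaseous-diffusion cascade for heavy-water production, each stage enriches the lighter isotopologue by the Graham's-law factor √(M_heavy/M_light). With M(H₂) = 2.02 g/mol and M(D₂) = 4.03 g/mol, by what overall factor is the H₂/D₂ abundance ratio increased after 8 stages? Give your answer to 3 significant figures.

15.8

After 8 stages the ratio has grown by (√(4.03/2.02))^8 = (4.03/2.02)^(8/2).
= 1.99505^4 = 15.8.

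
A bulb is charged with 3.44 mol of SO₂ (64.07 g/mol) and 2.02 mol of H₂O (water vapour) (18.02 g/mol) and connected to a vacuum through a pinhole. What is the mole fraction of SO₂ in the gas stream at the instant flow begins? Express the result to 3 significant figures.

0.475

Effusion rate of each component ∝ n_i/√M_i (partial pressure × 1/√M).
x_SO₂(eff) = (n_SO₂/√M_SO₂) / (n_SO₂/√M_SO₂ + n_H₂O/√M_H₂O)
= (3.44/√64.07) / (3.44/√64.07 + 2.02/√18.02) = 0.4298/(0.4298 + 0.4759) = 0.475.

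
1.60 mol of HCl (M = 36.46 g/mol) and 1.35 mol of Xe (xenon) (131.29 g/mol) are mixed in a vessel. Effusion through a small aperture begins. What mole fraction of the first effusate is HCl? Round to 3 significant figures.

0.692

Each component's effusion rate ∝ (its partial pressure)·(1/√M) ∝ n_i/√M_i.
Mole fraction of HCl in the effusate = (n_HCl/√M_HCl) / (n_HCl/√M_HCl + n_Xe/√M_Xe)
= (1.60/√36.46) / (1.60/√36.46 + 1.35/√131.29) = 0.2650/(0.2650 + 0.1178) = 0.692.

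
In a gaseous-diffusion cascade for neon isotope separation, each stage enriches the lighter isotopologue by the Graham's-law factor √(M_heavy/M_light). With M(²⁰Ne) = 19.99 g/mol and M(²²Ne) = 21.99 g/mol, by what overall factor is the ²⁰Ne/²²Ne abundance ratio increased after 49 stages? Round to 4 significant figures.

Overall factor = α^49 with α = √(21.99/19.99), i.e. (21.99/19.99)^(49/2).
= 1.10005^(49/2) = 10.34.

10.34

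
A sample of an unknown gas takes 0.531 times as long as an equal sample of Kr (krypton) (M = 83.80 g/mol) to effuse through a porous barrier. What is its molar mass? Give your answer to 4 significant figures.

Since effusion rate ∝ 1/√M, t_X/t_Kr = √(M_X/M_Kr).
0.531 = √(M_X/83.80)
M_X = 83.80 × 0.531² = 83.80 × 0.2820 = 23.63 g/mol

23.63 g/mol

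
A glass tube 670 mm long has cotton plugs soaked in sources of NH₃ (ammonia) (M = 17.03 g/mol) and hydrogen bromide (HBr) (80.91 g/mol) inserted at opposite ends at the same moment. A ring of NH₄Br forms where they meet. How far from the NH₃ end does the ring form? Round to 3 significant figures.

459 mm

The fronts meet when d_NH₃ + d_HBr = L with d_NH₃/d_HBr = √(M_HBr/M_NH₃) (Graham's law). Here √(M_HBr/M_NH₃) = √(80.91/17.03) = 2.180.
With d_NH₃ + d_HBr = 670 mm, d_HBr = 670/(1 + 2.180) = 210.7 mm.
d_NH₃ = 670 − 210.7 = 459 mm.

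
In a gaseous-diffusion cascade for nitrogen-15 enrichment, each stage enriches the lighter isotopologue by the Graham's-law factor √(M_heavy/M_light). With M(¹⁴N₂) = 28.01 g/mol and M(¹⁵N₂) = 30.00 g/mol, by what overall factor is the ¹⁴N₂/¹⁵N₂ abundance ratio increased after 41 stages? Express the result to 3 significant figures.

4.08

The single-stage factor is √(M_heavy/M_light), so 41 stages give [√(30.00/28.01)]^41 = (30.00/28.01)^(41/2).
= 1.07105^(41/2) = 4.08.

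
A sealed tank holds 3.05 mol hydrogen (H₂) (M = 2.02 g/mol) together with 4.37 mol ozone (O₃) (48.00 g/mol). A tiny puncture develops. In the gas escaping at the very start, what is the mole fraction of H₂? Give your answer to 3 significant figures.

0.773

The effusion rate of species i is ∝ p_i/√M_i ∝ n_i/√M_i.
x_H₂(eff) = (n_H₂/√M_H₂) / (n_H₂/√M_H₂ + n_O₃/√M_O₃)
= (3.05/√2.02) / (3.05/√2.02 + 4.37/√48.00) = 2.146/(2.146 + 0.6308) = 0.773.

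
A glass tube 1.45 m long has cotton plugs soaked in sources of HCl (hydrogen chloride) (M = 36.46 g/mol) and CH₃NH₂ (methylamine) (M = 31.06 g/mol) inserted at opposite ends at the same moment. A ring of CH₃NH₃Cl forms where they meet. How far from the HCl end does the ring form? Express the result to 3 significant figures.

0.696 m

Graham's law gives d_HCl/d_CH₃NH₂ = rate_HCl/rate_CH₃NH₂ = √(M_CH₃NH₂/M_HCl) = √(31.06/36.46) = 0.9230.
With d_HCl + d_CH₃NH₂ = 1.45 m, d_CH₃NH₂ = 1.45/(1 + 0.9230) = 0.7540 m.
d_HCl = 1.45 − 0.7540 = 0.696 m.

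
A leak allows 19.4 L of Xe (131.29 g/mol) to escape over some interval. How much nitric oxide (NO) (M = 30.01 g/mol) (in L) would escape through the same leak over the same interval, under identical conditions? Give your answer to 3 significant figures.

40.6 L

By Graham's law, rate_NO/rate_Xe = √(M_Xe/M_NO) = √(131.29/30.01) = √4.375 = 2.092.
So the volume for NO is 19.4 × 2.092 = 40.6 L.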